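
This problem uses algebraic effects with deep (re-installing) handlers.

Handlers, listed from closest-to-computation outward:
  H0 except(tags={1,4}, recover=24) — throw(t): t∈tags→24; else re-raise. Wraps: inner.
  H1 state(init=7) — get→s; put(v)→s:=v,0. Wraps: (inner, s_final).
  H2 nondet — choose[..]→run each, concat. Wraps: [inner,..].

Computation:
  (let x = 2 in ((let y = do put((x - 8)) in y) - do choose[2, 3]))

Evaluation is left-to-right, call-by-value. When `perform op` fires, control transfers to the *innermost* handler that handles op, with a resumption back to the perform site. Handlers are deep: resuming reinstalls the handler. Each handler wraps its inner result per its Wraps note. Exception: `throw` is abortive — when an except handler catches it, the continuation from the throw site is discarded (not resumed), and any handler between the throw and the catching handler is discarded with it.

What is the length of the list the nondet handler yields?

Step-by-step:
put(-6) @ H1 ⇒ s:=-6
choose[2, 3] @ H2
  branch[0] choose=2:
    H0 returns -2
    H1 returns (-2, -6)
    H2 returns [(-2, -6)]
  branch[1] choose=3:
    H0 returns -3
    H1 returns (-3, -6)
    H2 returns [(-3, -6)]
= [(-2, -6), (-3, -6)]

Answer: 2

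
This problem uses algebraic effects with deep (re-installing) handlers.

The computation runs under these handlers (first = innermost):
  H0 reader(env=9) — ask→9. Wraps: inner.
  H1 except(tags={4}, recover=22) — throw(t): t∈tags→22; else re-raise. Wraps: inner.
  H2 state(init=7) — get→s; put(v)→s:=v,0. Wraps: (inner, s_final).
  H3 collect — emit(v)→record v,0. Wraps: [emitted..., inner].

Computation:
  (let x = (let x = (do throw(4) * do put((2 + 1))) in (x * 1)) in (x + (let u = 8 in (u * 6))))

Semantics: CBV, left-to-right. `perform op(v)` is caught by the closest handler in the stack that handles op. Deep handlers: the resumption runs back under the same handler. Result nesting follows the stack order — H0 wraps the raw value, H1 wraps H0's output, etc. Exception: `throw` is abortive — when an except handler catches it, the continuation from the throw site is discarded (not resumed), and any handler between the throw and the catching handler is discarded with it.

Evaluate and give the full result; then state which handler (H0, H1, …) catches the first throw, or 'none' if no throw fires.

Answer: [(22, 7)] ; first throw caught by: H1

Evaluation trace:
throw(4) @ H1 caught ⇒ 22
H2 returns (22, 7)
H3 returns [(22, 7)]
= [(22, 7)]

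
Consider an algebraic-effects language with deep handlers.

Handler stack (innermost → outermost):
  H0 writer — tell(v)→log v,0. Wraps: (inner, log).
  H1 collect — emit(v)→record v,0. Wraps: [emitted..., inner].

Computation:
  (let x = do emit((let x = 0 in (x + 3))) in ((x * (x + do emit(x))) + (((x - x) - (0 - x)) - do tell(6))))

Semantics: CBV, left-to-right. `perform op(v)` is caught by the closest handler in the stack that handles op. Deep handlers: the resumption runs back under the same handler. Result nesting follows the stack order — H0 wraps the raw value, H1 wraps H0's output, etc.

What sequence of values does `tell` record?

Step-by-step:
emit(3) @ H1 ⇒ out+=3
emit(0) @ H1 ⇒ out+=0
tell(6) @ H0 ⇒ log+=6
H0 returns (0, (6))
H1 returns [3, 0, (0, (6))]
= [3, 0, (0, (6))]

Answer: (6)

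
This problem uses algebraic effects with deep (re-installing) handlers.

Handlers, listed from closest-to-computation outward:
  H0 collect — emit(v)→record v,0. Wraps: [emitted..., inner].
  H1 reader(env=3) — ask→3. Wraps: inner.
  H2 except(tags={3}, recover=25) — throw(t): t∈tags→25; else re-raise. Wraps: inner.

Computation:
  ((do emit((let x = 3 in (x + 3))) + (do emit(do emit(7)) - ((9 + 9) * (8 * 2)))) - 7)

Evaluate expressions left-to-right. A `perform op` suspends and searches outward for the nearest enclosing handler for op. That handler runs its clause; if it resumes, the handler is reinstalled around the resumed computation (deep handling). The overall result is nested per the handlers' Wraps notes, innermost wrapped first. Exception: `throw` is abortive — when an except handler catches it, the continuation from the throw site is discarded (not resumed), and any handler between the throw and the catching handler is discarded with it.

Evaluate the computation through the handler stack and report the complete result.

Evaluation trace:
emit(6) @ H0 ⇒ out+=6
emit(7) @ H0 ⇒ out+=7
emit(0) @ H0 ⇒ out+=0
H0 returns [6, 7, 0, -295]
H1 returns [6, 7, 0, -295]
H2 returns [6, 7, 0, -295]
= [6, 7, 0, -295]

Answer: [6, 7, 0, -295]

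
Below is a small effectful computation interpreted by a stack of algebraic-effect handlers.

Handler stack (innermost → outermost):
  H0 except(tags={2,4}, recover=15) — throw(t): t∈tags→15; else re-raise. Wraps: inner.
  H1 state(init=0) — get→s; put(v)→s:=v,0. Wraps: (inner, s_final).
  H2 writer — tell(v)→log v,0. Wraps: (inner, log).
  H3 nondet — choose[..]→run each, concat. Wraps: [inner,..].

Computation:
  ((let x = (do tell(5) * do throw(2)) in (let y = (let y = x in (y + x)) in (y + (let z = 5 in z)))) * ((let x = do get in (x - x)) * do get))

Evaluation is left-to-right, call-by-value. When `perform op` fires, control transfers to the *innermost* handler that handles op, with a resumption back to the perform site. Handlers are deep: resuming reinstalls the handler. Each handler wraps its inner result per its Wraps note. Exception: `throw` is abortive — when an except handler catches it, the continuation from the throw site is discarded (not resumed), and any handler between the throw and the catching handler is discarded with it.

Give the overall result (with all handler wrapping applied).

Step-by-step:
tell(5) @ H2 ⇒ log+=5
throw(2) @ H0 caught ⇒ 15
H1 returns (15, 0)
H2 returns ((15, 0), (5))
H3 returns [((15, 0), (5))]
= [((15, 0), (5))]

Answer: [((15, 0), (5))]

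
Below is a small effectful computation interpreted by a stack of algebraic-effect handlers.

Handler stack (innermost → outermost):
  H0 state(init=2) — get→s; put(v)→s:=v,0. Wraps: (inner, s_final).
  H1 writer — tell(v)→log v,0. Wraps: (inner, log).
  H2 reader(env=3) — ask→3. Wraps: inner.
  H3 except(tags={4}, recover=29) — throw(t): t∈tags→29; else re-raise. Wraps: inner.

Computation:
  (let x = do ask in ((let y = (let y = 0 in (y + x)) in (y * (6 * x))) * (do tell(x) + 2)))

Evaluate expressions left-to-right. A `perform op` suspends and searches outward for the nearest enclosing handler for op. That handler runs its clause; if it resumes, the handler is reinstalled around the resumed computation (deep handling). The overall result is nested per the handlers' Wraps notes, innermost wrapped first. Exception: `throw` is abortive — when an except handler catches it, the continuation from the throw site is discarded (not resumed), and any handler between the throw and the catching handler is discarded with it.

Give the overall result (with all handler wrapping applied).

Step-by-step:
ask @ H2 ⇒ 3
tell(3) @ H1 ⇒ log+=3
H0 returns (108, 2)
H1 returns ((108, 2), (3))
H2 returns ((108, 2), (3))
H3 returns ((108, 2), (3))
= ((108, 2), (3))

Answer: ((108, 2), (3))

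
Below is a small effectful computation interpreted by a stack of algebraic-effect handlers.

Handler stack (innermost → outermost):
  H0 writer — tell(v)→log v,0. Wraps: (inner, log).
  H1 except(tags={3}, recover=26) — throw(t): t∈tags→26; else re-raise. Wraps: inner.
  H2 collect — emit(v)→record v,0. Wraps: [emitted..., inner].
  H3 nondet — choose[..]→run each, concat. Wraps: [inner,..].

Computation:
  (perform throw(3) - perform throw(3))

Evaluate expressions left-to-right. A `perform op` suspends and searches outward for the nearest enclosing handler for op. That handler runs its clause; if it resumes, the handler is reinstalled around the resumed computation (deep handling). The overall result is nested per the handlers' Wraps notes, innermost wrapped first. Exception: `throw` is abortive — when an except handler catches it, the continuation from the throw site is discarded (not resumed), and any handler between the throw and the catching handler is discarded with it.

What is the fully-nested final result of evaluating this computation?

Answer: [[26]]

Evaluation trace:
throw(3) @ H1 caught ⇒ 26
H2 returns [26]
H3 returns [[26]]
= [[26]]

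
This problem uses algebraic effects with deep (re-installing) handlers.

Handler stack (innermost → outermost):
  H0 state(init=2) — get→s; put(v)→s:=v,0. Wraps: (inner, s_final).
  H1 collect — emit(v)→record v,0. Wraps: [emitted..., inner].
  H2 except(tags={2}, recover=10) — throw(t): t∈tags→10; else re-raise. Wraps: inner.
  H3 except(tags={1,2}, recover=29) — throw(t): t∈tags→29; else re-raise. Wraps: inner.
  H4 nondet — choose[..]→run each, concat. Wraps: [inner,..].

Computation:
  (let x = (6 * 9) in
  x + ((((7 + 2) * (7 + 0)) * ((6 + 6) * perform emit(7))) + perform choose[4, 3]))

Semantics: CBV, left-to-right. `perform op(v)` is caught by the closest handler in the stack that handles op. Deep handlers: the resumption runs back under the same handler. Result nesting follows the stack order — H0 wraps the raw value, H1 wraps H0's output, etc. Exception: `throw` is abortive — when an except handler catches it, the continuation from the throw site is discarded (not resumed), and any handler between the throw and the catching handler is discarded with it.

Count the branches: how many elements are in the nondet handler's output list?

Evaluation trace:
emit(7) @ H1 ⇒ out+=7
choose[4, 3] @ H4
  branch[0] choose=4:
    H0 returns (58, 2)
    H1 returns [7, (58, 2)]
    H2 returns [7, (58, 2)]
    H3 returns [7, (58, 2)]
    H4 returns [[7, (58, 2)]]
  branch[1] choose=3:
    H0 returns (57, 2)
    H1 returns [7, (57, 2)]
    H2 returns [7, (57, 2)]
    H3 returns [7, (57, 2)]
    H4 returns [[7, (57, 2)]]
= [[7, (58, 2)], [7, (57, 2)]]

Answer: 2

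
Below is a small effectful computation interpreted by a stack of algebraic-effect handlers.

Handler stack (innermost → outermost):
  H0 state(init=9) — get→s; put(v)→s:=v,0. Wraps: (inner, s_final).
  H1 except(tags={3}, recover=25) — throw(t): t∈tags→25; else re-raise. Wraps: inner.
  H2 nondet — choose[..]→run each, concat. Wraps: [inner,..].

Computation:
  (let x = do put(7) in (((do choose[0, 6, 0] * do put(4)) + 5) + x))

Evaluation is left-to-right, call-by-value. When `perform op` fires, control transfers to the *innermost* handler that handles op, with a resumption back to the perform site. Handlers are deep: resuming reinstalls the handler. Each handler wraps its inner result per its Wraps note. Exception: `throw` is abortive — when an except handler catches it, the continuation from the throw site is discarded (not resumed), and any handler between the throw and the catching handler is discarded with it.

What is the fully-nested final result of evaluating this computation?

Evaluation trace:
put(7) @ H0 ⇒ s:=7
choose[0, 6, 0] @ H2
  branch[0] choose=0:
    put(4) @ H0 ⇒ s:=4
    H0 returns (5, 4)
    H1 returns (5, 4)
    H2 returns [(5, 4)]
  branch[1] choose=6:
    put(4) @ H0 ⇒ s:=4
    H0 returns (5, 4)
    H1 returns (5, 4)
    H2 returns [(5, 4)]
  branch[2] choose=0:
    put(4) @ H0 ⇒ s:=4
    H0 returns (5, 4)
    H1 returns (5, 4)
    H2 returns [(5, 4)]
= [(5, 4), (5, 4), (5, 4)]

Answer: [(5, 4), (5, 4), (5, 4)]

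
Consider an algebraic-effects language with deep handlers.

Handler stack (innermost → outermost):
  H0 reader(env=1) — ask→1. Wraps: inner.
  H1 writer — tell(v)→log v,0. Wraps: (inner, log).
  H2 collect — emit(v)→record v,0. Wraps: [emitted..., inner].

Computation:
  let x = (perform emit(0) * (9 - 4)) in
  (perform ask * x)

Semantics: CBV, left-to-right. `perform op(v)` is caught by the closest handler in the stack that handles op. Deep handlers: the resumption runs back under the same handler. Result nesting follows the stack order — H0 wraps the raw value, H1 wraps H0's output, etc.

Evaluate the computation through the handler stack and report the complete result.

Step-by-step:
emit(0) @ H2 ⇒ out+=0
ask @ H0 ⇒ 1
H0 returns 0
H1 returns (0, ())
H2 returns [0, (0, ())]
= [0, (0, ())]

Answer: [0, (0, ())]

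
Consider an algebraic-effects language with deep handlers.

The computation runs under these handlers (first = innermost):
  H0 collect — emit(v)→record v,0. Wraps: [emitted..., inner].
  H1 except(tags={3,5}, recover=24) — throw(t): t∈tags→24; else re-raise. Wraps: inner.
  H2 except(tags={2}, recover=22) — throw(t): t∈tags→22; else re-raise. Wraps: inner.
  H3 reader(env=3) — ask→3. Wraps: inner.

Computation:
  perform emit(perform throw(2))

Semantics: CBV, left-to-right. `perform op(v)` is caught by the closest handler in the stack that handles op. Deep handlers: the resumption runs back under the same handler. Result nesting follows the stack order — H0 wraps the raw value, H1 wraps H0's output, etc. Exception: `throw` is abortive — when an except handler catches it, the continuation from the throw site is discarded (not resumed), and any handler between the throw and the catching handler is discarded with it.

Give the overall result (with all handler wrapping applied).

Step-by-step:
throw(2) @ H1 re-raised
throw(2) @ H2 caught ⇒ 22
H3 returns 22
= 22

Answer: 22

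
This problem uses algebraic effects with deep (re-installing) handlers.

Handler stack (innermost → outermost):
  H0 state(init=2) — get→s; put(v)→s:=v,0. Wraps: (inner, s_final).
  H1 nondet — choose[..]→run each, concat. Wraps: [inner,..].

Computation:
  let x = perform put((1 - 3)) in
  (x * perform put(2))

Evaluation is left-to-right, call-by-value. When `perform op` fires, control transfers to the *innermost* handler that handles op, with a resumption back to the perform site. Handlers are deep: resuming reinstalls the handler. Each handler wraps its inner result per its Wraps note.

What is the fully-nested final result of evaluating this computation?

Answer: [(0, 2)]

Step-by-step:
put(-2) @ H0 ⇒ s:=-2
put(2) @ H0 ⇒ s:=2
H0 returns (0, 2)
H1 returns [(0, 2)]
= [(0, 2)]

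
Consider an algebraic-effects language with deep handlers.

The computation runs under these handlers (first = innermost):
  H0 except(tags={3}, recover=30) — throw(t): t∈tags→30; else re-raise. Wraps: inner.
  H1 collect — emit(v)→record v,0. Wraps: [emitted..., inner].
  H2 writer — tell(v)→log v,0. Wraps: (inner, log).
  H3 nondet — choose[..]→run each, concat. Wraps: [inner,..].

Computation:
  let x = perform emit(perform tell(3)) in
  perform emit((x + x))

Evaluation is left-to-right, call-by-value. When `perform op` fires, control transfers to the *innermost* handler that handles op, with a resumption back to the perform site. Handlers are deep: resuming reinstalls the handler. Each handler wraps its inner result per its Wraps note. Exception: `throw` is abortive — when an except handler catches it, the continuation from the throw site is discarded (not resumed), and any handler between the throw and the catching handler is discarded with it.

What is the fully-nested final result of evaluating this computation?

Answer: [([0, 0, 0], (3))]

Step-by-step:
tell(3) @ H2 ⇒ log+=3
emit(0) @ H1 ⇒ out+=0
emit(0) @ H1 ⇒ out+=0
H0 returns 0
H1 returns [0, 0, 0]
H2 returns ([0, 0, 0], (3))
H3 returns [([0, 0, 0], (3))]
= [([0, 0, 0], (3))]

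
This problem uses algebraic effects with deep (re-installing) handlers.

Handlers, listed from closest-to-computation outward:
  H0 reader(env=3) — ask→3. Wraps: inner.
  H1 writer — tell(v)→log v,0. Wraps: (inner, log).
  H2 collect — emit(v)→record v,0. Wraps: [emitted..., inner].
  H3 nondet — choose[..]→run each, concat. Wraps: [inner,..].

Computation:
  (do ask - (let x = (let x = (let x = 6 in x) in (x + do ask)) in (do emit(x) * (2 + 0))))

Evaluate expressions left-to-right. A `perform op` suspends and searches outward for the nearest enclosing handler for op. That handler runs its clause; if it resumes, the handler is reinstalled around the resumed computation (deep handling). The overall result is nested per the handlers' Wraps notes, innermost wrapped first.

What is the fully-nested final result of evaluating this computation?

Evaluation trace:
ask @ H0 ⇒ 3
ask @ H0 ⇒ 3
emit(9) @ H2 ⇒ out+=9
H0 returns 3
H1 returns (3, ())
H2 returns [9, (3, ())]
H3 returns [[9, (3, ())]]
= [[9, (3, ())]]

Answer: [[9, (3, ())]]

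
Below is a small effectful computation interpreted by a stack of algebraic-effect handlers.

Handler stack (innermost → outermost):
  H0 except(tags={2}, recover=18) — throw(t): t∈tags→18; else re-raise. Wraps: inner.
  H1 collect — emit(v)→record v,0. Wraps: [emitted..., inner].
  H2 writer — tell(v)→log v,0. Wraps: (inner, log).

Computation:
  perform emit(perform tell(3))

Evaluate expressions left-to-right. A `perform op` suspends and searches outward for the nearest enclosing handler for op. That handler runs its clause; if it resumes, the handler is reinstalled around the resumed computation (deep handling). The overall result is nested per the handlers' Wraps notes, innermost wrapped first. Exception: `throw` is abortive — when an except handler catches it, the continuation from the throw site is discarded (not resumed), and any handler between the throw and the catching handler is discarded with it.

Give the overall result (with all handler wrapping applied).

Step-by-step:
tell(3) @ H2 ⇒ log+=3
emit(0) @ H1 ⇒ out+=0
H0 returns 0
H1 returns [0, 0]
H2 returns ([0, 0], (3))
= ([0, 0], (3))

Answer: ([0, 0], (3))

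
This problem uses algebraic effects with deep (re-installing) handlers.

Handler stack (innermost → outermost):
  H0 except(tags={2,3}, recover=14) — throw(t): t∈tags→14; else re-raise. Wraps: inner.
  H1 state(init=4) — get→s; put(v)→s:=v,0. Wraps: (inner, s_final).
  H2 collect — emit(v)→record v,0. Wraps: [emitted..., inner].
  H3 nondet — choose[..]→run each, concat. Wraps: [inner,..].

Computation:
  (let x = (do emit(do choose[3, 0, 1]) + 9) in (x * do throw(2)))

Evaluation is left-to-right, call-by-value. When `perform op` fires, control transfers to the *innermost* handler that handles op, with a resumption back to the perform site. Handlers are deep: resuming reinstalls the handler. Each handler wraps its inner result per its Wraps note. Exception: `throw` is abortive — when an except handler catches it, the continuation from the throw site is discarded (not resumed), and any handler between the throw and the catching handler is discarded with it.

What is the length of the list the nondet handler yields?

Answer: 3

Evaluation trace:
choose[3, 0, 1] @ H3
  branch[0] choose=3:
    emit(3) @ H2 ⇒ out+=3
    throw(2) @ H0 caught ⇒ 14
    H1 returns (14, 4)
    H2 returns [3, (14, 4)]
    H3 returns [[3, (14, 4)]]
  branch[1] choose=0:
    emit(0) @ H2 ⇒ out+=0
    throw(2) @ H0 caught ⇒ 14
    H1 returns (14, 4)
    H2 returns [0, (14, 4)]
    H3 returns [[0, (14, 4)]]
  branch[2] choose=1:
    emit(1) @ H2 ⇒ out+=1
    throw(2) @ H0 caught ⇒ 14
    H1 returns (14, 4)
    H2 returns [1, (14, 4)]
    H3 returns [[1, (14, 4)]]
= [[3, (14, 4)], [0, (14, 4)], [1, (14, 4)]]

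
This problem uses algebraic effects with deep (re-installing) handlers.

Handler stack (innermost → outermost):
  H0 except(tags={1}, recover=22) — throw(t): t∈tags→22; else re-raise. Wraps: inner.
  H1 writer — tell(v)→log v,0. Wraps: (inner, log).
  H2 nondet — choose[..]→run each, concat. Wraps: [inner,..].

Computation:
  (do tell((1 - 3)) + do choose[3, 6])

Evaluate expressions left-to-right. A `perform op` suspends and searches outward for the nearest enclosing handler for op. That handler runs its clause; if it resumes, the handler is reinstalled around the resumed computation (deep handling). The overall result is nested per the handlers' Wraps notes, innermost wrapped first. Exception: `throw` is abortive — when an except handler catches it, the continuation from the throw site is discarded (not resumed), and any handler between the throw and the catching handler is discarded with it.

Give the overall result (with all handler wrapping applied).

Answer: [(3, (-2)), (6, (-2))]

Working:
tell(-2) @ H1 ⇒ log+=-2
choose[3, 6] @ H2
  branch[0] choose=3:
    H0 returns 3
    H1 returns (3, (-2))
    H2 returns [(3, (-2))]
  branch[1] choose=6:
    H0 returns 6
    H1 returns (6, (-2))
    H2 returns [(6, (-2))]
= [(3, (-2)), (6, (-2))]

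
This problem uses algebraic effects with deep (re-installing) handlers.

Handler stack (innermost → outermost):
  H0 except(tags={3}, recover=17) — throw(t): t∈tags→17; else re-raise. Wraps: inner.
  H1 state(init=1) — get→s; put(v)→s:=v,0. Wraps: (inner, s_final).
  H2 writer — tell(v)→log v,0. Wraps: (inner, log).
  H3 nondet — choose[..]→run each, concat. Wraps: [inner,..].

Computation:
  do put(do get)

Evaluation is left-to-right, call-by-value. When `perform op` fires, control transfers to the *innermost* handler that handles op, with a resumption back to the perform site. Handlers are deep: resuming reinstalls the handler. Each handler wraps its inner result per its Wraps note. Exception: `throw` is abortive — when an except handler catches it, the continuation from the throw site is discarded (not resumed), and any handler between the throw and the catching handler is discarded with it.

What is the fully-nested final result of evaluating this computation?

Answer: [((0, 1), ())]

Evaluation trace:
get @ H1 ⇒ 1
put(1) @ H1 ⇒ s:=1
H0 returns 0
H1 returns (0, 1)
H2 returns ((0, 1), ())
H3 returns [((0, 1), ())]
= [((0, 1), ())]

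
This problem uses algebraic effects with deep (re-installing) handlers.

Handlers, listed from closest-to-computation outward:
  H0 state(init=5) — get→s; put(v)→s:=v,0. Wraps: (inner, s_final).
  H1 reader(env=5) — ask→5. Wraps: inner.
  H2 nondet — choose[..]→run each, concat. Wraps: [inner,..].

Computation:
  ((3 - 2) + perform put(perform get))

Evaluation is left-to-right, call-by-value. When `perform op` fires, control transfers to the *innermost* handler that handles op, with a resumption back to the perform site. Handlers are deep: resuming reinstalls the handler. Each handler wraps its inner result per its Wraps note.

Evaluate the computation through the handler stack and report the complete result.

Evaluation trace:
get @ H0 ⇒ 5
put(5) @ H0 ⇒ s:=5
H0 returns (1, 5)
H1 returns (1, 5)
H2 returns [(1, 5)]
= [(1, 5)]

Answer: [(1, 5)]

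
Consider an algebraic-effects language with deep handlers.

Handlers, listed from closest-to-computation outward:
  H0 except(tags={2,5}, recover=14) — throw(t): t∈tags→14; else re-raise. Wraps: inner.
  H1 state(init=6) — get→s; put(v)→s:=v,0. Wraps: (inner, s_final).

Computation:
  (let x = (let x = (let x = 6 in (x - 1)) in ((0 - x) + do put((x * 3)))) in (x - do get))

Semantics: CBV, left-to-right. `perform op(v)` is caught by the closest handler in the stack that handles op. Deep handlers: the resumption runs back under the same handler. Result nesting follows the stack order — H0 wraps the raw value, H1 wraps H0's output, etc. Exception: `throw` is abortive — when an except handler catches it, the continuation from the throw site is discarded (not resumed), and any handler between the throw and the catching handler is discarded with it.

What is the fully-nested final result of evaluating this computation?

Working:
put(15) @ H1 ⇒ s:=15
get @ H1 ⇒ 15
H0 returns -20
H1 returns (-20, 15)
= (-20, 15)

Answer: (-20, 15)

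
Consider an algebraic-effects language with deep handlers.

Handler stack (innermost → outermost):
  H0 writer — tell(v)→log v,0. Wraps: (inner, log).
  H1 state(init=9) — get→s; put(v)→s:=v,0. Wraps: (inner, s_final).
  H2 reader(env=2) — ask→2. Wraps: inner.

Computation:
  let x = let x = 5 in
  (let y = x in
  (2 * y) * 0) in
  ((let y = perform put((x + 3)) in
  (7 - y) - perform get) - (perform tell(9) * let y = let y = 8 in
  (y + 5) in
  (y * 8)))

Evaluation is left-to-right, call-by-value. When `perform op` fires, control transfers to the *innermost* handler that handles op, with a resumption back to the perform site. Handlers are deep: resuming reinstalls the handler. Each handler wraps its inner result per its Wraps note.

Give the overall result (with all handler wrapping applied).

Answer: ((4, (9)), 3)

Working:
put(3) @ H1 ⇒ s:=3
get @ H1 ⇒ 3
tell(9) @ H0 ⇒ log+=9
H0 returns (4, (9))
H1 returns ((4, (9)), 3)
H2 returns ((4, (9)), 3)
= ((4, (9)), 3)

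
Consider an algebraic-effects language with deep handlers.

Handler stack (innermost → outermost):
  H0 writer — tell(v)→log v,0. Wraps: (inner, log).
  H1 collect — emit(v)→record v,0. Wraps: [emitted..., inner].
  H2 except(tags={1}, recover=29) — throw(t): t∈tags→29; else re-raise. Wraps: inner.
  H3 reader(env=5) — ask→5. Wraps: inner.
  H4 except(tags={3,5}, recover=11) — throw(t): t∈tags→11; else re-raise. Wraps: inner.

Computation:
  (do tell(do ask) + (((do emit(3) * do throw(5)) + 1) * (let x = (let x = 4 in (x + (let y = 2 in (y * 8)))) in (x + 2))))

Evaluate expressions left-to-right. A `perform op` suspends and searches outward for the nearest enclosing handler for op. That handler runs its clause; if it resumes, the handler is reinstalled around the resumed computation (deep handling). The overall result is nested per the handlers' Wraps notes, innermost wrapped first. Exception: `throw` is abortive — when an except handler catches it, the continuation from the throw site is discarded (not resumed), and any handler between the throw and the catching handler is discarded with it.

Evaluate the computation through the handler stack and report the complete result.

Answer: 11

Evaluation trace:
ask @ H3 ⇒ 5
tell(5) @ H0 ⇒ log+=5
emit(3) @ H1 ⇒ out+=3
throw(5) @ H2 re-raised
throw(5) @ H4 caught ⇒ 11
= 11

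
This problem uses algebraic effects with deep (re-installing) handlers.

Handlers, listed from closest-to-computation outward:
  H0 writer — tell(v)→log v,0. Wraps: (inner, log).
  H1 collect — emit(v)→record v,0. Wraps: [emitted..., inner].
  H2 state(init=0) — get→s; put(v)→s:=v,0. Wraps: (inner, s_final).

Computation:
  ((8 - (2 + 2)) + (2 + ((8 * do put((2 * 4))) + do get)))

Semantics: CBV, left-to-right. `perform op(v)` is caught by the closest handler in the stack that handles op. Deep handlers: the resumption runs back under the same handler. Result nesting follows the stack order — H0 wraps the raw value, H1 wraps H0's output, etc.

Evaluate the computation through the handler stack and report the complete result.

Evaluation trace:
put(8) @ H2 ⇒ s:=8
get @ H2 ⇒ 8
H0 returns (14, ())
H1 returns [(14, ())]
H2 returns ([(14, ())], 8)
= ([(14, ())], 8)

Answer: ([(14, ())], 8)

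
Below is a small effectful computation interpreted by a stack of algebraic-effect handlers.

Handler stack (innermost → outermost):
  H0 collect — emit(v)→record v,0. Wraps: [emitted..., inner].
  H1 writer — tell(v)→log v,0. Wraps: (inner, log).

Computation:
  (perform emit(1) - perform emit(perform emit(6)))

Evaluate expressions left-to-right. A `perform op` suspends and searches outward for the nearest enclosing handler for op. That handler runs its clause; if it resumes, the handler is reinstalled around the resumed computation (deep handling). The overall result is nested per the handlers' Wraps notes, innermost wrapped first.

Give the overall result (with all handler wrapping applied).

Evaluation trace:
emit(1) @ H0 ⇒ out+=1
emit(6) @ H0 ⇒ out+=6
emit(0) @ H0 ⇒ out+=0
H0 returns [1, 6, 0, 0]
H1 returns ([1, 6, 0, 0], ())
= ([1, 6, 0, 0], ())

Answer: ([1, 6, 0, 0], ())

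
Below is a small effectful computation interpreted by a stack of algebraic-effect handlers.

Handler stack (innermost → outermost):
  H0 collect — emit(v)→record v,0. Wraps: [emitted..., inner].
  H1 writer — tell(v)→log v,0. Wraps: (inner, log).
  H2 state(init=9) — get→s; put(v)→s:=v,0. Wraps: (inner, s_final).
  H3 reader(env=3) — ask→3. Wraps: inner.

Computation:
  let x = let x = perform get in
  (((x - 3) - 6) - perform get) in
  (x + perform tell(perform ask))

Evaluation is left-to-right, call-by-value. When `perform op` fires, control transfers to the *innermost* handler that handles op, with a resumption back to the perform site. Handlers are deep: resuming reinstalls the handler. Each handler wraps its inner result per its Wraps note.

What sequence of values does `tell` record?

Answer: (3)

Step-by-step:
get @ H2 ⇒ 9
get @ H2 ⇒ 9
ask @ H3 ⇒ 3
tell(3) @ H1 ⇒ log+=3
H0 returns [-9]
H1 returns ([-9], (3))
H2 returns (([-9], (3)), 9)
H3 returns (([-9], (3)), 9)
= (([-9], (3)), 9)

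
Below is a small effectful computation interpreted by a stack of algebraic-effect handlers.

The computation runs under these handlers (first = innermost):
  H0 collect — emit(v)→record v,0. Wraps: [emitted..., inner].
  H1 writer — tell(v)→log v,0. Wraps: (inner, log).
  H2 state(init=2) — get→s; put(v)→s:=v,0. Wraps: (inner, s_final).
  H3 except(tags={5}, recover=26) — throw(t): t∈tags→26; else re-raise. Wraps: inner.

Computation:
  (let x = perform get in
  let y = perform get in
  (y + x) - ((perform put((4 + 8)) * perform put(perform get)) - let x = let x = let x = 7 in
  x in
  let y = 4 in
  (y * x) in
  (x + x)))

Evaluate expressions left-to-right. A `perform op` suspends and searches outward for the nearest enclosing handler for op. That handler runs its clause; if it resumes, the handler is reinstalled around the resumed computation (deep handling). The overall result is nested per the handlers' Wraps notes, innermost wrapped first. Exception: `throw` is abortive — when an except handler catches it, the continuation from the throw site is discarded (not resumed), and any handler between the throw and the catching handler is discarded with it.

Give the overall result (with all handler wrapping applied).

Evaluation trace:
get @ H2 ⇒ 2
get @ H2 ⇒ 2
put(12) @ H2 ⇒ s:=12
get @ H2 ⇒ 12
put(12) @ H2 ⇒ s:=12
H0 returns [60]
H1 returns ([60], ())
H2 returns (([60], ()), 12)
H3 returns (([60], ()), 12)
= (([60], ()), 12)

Answer: (([60], ()), 12)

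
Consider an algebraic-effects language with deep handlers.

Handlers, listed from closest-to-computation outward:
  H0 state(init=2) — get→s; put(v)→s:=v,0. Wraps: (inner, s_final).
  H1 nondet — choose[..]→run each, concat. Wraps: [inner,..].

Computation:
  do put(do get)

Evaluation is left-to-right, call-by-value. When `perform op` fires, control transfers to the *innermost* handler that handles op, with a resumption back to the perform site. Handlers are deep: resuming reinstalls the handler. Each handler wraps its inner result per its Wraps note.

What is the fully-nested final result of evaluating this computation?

Answer: [(0, 2)]

Step-by-step:
get @ H0 ⇒ 2
put(2) @ H0 ⇒ s:=2
H0 returns (0, 2)
H1 returns [(0, 2)]
= [(0, 2)]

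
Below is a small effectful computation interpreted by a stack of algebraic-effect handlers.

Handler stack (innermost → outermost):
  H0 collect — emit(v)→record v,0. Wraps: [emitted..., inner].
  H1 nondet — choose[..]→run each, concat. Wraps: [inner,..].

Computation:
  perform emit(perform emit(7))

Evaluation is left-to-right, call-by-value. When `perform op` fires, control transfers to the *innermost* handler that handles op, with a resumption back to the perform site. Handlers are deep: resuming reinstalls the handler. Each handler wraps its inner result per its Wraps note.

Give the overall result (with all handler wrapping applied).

Working:
emit(7) @ H0 ⇒ out+=7
emit(0) @ H0 ⇒ out+=0
H0 returns [7, 0, 0]
H1 returns [[7, 0, 0]]
= [[7, 0, 0]]

Answer: [[7, 0, 0]]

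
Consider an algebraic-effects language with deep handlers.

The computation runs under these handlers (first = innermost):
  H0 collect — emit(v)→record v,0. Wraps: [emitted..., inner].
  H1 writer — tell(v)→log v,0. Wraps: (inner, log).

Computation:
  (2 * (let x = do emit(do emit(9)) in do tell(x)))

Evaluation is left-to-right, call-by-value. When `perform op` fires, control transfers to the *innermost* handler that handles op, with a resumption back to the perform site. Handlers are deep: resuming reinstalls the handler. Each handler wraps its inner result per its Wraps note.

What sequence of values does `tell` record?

Step-by-step:
emit(9) @ H0 ⇒ out+=9
emit(0) @ H0 ⇒ out+=0
tell(0) @ H1 ⇒ log+=0
H0 returns [9, 0, 0]
H1 returns ([9, 0, 0], (0))
= ([9, 0, 0], (0))

Answer: (0)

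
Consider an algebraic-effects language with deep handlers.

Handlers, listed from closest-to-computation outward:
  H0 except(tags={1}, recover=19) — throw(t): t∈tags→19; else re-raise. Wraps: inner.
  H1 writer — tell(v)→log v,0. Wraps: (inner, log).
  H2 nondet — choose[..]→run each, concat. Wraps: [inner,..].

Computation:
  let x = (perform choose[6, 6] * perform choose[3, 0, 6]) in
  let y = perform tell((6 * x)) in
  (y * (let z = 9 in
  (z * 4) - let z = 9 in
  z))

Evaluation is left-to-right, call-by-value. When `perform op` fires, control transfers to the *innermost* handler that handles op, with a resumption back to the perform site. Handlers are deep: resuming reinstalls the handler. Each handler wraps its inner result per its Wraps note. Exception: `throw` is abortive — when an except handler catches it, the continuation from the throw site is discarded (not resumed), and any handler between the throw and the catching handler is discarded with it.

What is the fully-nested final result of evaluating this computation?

Evaluation trace:
choose[6, 6] @ H2
  branch[0] choose=6:
    choose[3, 0, 6] @ H2
      branch[0] choose=3:
        tell(108) @ H1 ⇒ log+=108
        H0 returns 0
        H1 returns (0, (108))
        H2 returns [(0, (108))]
      branch[1] choose=0:
        tell(0) @ H1 ⇒ log+=0
        H0 returns 0
        H1 returns (0, (0))
        H2 returns [(0, (0))]
      branch[2] choose=6:
        tell(216) @ H1 ⇒ log+=216
        H0 returns 0
        H1 returns (0, (216))
        H2 returns [(0, (216))]
  branch[1] choose=6:
    choose[3, 0, 6] @ H2
      branch[0] choose=3:
        tell(108) @ H1 ⇒ log+=108
        H0 returns 0
        H1 returns (0, (108))
        H2 returns [(0, (108))]
      branch[1] choose=0:
        tell(0) @ H1 ⇒ log+=0
        H0 returns 0
        H1 returns (0, (0))
        H2 returns [(0, (0))]
      branch[2] choose=6:
        tell(216) @ H1 ⇒ log+=216
        H0 returns 0
        H1 returns (0, (216))
        H2 returns [(0, (216))]
= [(0, (108)), (0, (0)), (0, (216)), (0, (108)), (0, (0)), (0, (216))]

Answer: [(0, (108)), (0, (0)), (0, (216)), (0, (108)), (0, (0)), (0, (216))]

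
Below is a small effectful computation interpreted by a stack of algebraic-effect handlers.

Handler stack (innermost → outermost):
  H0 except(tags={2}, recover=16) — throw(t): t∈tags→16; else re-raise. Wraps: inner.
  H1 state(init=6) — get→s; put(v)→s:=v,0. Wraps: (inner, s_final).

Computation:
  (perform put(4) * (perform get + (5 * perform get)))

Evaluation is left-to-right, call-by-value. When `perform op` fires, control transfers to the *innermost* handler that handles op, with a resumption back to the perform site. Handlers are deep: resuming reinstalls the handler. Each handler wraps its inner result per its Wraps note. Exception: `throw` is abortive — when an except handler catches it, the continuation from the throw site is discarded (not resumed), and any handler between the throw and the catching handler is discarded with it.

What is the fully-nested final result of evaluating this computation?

Answer: (0, 4)

Step-by-step:
put(4) @ H1 ⇒ s:=4
get @ H1 ⇒ 4
get @ H1 ⇒ 4
H0 returns 0
H1 returns (0, 4)
= (0, 4)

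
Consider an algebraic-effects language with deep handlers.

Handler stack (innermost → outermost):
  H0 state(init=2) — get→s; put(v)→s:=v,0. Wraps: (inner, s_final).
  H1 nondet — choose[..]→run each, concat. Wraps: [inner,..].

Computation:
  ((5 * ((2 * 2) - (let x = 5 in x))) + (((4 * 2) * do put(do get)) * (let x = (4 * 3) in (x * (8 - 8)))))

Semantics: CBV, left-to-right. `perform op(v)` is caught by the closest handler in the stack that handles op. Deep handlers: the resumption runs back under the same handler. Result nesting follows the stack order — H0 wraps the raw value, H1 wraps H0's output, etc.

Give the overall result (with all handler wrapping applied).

Evaluation trace:
get @ H0 ⇒ 2
put(2) @ H0 ⇒ s:=2
H0 returns (-5, 2)
H1 returns [(-5, 2)]
= [(-5, 2)]

Answer: [(-5, 2)]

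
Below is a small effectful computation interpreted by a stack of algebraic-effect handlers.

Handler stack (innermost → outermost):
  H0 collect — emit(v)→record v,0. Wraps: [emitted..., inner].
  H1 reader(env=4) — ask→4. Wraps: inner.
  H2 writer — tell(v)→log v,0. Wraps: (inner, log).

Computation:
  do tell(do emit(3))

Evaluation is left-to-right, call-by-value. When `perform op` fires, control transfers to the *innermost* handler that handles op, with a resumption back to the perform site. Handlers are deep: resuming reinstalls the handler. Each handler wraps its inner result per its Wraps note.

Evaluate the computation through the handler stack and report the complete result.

Evaluation trace:
emit(3) @ H0 ⇒ out+=3
tell(0) @ H2 ⇒ log+=0
H0 returns [3, 0]
H1 returns [3, 0]
H2 returns ([3, 0], (0))
= ([3, 0], (0))

Answer: ([3, 0], (0))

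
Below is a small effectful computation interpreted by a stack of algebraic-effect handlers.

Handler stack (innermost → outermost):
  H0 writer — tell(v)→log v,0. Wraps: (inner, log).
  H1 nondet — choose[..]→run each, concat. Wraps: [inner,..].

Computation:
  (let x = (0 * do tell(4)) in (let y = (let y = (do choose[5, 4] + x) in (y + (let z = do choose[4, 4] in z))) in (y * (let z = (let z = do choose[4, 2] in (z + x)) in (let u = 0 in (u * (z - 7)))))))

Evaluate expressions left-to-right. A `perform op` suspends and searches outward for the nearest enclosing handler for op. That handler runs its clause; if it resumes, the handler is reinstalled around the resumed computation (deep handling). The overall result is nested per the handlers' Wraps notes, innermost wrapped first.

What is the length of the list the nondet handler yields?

Working:
tell(4) @ H0 ⇒ log+=4
choose[5, 4] @ H1
  branch[0] choose=5:
    choose[4, 4] @ H1
      branch[0] choose=4:
        choose[4, 2] @ H1
          branch[0] choose=4:
            H0 returns (0, (4))
            H1 returns [(0, (4))]
          branch[1] choose=2:
            H0 returns (0, (4))
            H1 returns [(0, (4))]
      branch[1] choose=4:
        choose[4, 2] @ H1
          branch[0] choose=4:
            H0 returns (0, (4))
            H1 returns [(0, (4))]
          branch[1] choose=2:
            H0 returns (0, (4))
            H1 returns [(0, (4))]
  branch[1] choose=4:
    choose[4, 4] @ H1
      branch[0] choose=4:
        choose[4, 2] @ H1
          branch[0] choose=4:
            H0 returns (0, (4))
            H1 returns [(0, (4))]
          branch[1] choose=2:
            H0 returns (0, (4))
            H1 returns [(0, (4))]
      branch[1] choose=4:
        choose[4, 2] @ H1
          branch[0] choose=4:
            H0 returns (0, (4))
            H1 returns [(0, (4))]
          branch[1] choose=2:
            H0 returns (0, (4))
            H1 returns [(0, (4))]
= [(0, (4)), (0, (4)), (0, (4)), (0, (4)), (0, (4)), (0, (4)), (0, (4)), (0, (4))]

Answer: 8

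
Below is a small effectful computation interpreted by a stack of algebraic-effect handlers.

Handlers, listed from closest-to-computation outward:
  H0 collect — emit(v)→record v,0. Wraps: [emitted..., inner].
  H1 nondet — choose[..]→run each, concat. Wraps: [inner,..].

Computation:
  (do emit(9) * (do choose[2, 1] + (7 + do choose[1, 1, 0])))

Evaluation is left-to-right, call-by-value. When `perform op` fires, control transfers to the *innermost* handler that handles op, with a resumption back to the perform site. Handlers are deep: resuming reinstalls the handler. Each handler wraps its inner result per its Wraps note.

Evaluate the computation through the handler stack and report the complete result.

Step-by-step:
emit(9) @ H0 ⇒ out+=9
choose[2, 1] @ H1
  branch[0] choose=2:
    choose[1, 1, 0] @ H1
      branch[0] choose=1:
        H0 returns [9, 0]
        H1 returns [[9, 0]]
      branch[1] choose=1:
        H0 returns [9, 0]
        H1 returns [[9, 0]]
      branch[2] choose=0:
        H0 returns [9, 0]
        H1 returns [[9, 0]]
  branch[1] choose=1:
    choose[1, 1, 0] @ H1
      branch[0] choose=1:
        H0 returns [9, 0]
        H1 returns [[9, 0]]
      branch[1] choose=1:
        H0 returns [9, 0]
        H1 returns [[9, 0]]
      branch[2] choose=0:
        H0 returns [9, 0]
        H1 returns [[9, 0]]
= [[9, 0], [9, 0], [9, 0], [9, 0], [9, 0], [9, 0]]

Answer: [[9, 0], [9, 0], [9, 0], [9, 0], [9, 0], [9, 0]]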